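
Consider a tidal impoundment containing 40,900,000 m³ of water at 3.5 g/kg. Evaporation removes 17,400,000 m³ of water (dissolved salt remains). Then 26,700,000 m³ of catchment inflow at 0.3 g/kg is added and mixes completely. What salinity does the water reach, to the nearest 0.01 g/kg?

After evaporation: salt = 40,900,000×3.5 = 143,150,000; volume = 40,900,000 − 17,400,000 = 23,500,000 m³
After mixing: salt = 143,150,000 + 26,700,000×0.3 = 151,160,000; volume = 23,500,000 + 26,700,000 = 50,200,000 m³
S = 151,160,000 / 50,200,000 = 3.0112 g/kg

3.01 g/kg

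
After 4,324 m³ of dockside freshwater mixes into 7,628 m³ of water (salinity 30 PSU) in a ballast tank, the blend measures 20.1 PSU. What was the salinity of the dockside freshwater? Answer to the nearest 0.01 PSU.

2.64 PSU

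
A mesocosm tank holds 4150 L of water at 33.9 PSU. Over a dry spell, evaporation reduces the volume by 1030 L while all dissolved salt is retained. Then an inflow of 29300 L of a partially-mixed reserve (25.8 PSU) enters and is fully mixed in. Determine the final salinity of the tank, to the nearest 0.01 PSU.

After evaporation: salt = 4,150×33.9 = 140,685; volume = 4,150 − 1,030 = 3,120 L
After mixing: salt = 140,685 + 29,300×25.8 = 896,625; volume = 3,120 + 29,300 = 32,420 L
S = 896,625 / 32,420 = 27.6565 PSU

27.66 PSU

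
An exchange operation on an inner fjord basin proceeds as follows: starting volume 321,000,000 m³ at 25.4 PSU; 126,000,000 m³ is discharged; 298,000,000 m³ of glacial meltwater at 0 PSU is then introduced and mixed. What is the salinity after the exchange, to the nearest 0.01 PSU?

10.05 PSU

Remaining after removal: 195,000,000 m³ at 25.4 PSU (salt = 4,953,000,000)
After addition: salt = 4,953,000,000 + 298,000,000×0 = 4,953,000,000; volume = 493,000,000 m³
S = 4,953,000,000 / 493,000,000 = 10.0467 PSU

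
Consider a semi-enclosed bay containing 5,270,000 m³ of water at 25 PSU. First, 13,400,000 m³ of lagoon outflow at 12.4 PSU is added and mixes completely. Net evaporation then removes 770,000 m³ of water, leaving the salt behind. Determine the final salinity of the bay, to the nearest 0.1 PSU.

After mixing: salt = 5,270,000×25 + 13,400,000×12.4 = 297,910,000; volume = 18,670,000 m³
After evaporation: salt unchanged = 297,910,000; volume = 18,670,000 − 770,000 = 17,900,000 m³
S = 297,910,000 / 17,900,000 = 16.643 PSU

16.6 PSU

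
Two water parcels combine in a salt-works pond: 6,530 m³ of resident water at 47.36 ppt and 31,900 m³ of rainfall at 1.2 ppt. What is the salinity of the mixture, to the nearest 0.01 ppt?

9.04 ppt

Mass of salt is conserved:
salt = 6,530×47.36 + 31,900×1.2 = 309,260.8 + 38,280 = 347,540.8
volume = 6,530 + 31,900 = 38,430 m³
S = 347,540.8 / 38,430 = 9.0435 ppt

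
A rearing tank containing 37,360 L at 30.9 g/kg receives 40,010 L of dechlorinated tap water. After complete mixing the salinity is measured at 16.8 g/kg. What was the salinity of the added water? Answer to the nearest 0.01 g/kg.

3.63 g/kg

Salt balance: 37,360×30.9 + 40,010×S = 77,370×16.8
1,154,424 + 40,010·S = 1,299,816
S = (1,299,816 − 1,154,424) / 40,010 = 3.6339 g/kg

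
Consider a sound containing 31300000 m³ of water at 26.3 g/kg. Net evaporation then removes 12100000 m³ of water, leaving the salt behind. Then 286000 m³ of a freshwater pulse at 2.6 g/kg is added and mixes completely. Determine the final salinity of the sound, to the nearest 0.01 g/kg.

After evaporation: salt = 31,300,000×26.3 = 823,190,000; volume = 31,300,000 − 12,100,000 = 19,200,000 m³
After mixing: salt = 823,190,000 + 286,000×2.6 = 823,933,600; volume = 19,200,000 + 286,000 = 19,486,000 m³
S = 823,933,600 / 19,486,000 = 42.2834 g/kg

42.28 g/kg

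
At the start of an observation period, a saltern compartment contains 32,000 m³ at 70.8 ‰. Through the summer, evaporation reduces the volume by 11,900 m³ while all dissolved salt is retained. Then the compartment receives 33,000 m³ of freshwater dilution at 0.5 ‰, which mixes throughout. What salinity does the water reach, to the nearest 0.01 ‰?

After evaporation: salt = 32,000×70.8 = 2,265,600; volume = 32,000 − 11,900 = 20,100 m³
After mixing: salt = 2,265,600 + 33,000×0.5 = 2,282,100; volume = 20,100 + 33,000 = 53,100 m³
S = 2,282,100 / 53,100 = 42.9774 ‰

42.98 ‰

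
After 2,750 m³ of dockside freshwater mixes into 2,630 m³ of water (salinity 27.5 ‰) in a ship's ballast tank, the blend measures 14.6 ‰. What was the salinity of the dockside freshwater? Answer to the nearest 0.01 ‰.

2.26 ‰

Salt balance: 2,630×27.5 + 2,750×S = 5,380×14.6
72,325 + 2,750·S = 78,548
S = (78,548 − 72,325) / 2,750 = 2.2629 ‰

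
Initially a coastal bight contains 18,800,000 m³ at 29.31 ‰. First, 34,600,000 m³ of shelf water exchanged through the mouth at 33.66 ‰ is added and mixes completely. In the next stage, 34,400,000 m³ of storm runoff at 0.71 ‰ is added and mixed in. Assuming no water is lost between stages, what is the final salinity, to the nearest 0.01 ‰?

19.82 ‰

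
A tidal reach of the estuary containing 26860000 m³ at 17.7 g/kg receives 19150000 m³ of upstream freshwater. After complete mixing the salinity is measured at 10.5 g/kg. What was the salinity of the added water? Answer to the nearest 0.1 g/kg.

Salt balance: 26,860,000×17.7 + 19,150,000×S = 46,010,000×10.5
475,422,000 + 19,150,000·S = 483,105,000
S = (483,105,000 − 475,422,000) / 19,150,000 = 0.4012 g/kg

0.4 g/kg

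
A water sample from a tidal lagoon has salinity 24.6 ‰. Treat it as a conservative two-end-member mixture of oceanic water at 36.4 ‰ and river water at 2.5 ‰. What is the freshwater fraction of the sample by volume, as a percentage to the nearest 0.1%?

Let f be the freshwater fraction. Salt balance per unit volume:
f×2.5 + (1−f)×36.4 = 24.6
f = (36.4 − 24.6) / (36.4 − 2.5) = 11.8/33.9 = 0.3481

34.8%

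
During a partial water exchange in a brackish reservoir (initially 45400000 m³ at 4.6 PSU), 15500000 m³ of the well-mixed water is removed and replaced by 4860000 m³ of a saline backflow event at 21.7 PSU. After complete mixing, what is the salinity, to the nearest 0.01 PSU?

6.99 PSU

Remaining after removal: 29,900,000 m³ at 4.6 PSU (salt = 137,540,000)
After addition: salt = 137,540,000 + 4,860,000×21.7 = 243,002,000; volume = 34,760,000 m³
S = 243,002,000 / 34,760,000 = 6.9909 PSU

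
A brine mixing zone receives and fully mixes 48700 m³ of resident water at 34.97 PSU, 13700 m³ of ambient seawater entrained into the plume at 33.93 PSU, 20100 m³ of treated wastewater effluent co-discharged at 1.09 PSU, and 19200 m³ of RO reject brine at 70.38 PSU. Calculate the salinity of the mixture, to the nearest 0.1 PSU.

By conservation of dissolved salt,
salt = 48,700×34.97 + 13,700×33.93 + 20,100×1.09 + 19,200×70.38 = 1,703,039 + 464,841 + 21,909 + 1,351,296 = 3,541,085
volume = 48,700 + 13,700 + 20,100 + 19,200 = 101,700 m³
S = 3,541,085 / 101,700 = 34.819 PSU

34.8 PSU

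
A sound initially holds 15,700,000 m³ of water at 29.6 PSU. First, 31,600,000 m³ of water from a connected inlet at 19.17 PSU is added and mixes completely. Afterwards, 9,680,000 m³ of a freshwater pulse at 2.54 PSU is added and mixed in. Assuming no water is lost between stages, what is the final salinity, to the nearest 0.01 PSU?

By conservation of dissolved salt,
Initial salt = 15,700,000×29.6 = 464,720,000
After stage 1: salt = 464,720,000 + 31,600,000×19.17 = 1,070,492,000; volume = 47,300,000 m³; S = 22.632 PSU
After stage 2: salt = 1,070,492,000 + 9,680,000×2.54 = 1,095,079,200; volume = 56,980,000 m³
S = 1,095,079,200 / 56,980,000 = 19.2187 PSU

19.22 PSU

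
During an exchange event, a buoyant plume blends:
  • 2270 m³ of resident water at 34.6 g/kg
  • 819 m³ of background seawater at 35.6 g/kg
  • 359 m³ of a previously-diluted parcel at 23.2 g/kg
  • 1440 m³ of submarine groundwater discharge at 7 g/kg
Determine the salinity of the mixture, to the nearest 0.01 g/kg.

25.80 g/kg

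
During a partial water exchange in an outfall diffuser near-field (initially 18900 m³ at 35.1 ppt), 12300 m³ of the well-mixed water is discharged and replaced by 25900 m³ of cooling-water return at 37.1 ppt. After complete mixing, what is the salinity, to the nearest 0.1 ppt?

Remaining after removal: 6,600 m³ at 35.1 ppt (salt = 231,660)
After addition: salt = 231,660 + 25,900×37.1 = 1,192,550; volume = 32,500 m³
S = 1,192,550 / 32,500 = 36.6938 ppt

36.7 ppt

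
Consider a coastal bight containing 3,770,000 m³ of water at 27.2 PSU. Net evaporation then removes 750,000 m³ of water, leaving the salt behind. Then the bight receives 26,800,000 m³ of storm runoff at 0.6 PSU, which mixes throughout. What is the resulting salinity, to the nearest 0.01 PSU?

3.98 PSU

After evaporation: salt = 3,770,000×27.2 = 102,544,000; volume = 3,770,000 − 750,000 = 3,020,000 m³
After mixing: salt = 102,544,000 + 26,800,000×0.6 = 118,624,000; volume = 3,020,000 + 26,800,000 = 29,820,000 m³
S = 118,624,000 / 29,820,000 = 3.978 PSU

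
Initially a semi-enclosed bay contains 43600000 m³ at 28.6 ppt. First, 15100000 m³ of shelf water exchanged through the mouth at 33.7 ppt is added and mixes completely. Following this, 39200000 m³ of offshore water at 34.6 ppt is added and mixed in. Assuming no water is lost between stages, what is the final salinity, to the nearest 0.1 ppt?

31.8 ppt

Total salt / total volume:
Initial salt = 43,600,000×28.6 = 1,246,960,000
After stage 1: salt = 1,246,960,000 + 15,100,000×33.7 = 1,755,830,000; volume = 58,700,000 m³; S = 29.912 ppt
After stage 2: salt = 1,755,830,000 + 39,200,000×34.6 = 3,112,150,000; volume = 97,900,000 m³
S = 3,112,150,000 / 97,900,000 = 31.7891 ppt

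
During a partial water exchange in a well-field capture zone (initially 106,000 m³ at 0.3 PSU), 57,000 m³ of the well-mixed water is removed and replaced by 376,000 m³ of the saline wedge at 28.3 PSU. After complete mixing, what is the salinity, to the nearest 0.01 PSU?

25.07 PSU

Remaining after removal: 49,000 m³ at 0.3 PSU (salt = 14,700)
After addition: salt = 14,700 + 376,000×28.3 = 10,655,500; volume = 425,000 m³
S = 10,655,500 / 425,000 = 25.0718 PSU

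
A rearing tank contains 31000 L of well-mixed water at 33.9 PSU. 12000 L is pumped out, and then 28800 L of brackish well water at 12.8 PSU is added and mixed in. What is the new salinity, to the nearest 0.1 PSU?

21.2 PSU

Remaining after removal: 19,000 L at 33.9 PSU (salt = 644,100)
After addition: salt = 644,100 + 28,800×12.8 = 1,012,740; volume = 47,800 L
S = 1,012,740 / 47,800 = 21.187 PSU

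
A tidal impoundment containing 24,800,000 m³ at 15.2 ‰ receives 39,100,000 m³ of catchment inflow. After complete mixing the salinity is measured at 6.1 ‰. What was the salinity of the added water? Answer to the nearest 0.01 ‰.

0.33 ‰

Salt balance: 24,800,000×15.2 + 39,100,000×S = 63,900,000×6.1
376,960,000 + 39,100,000·S = 389,790,000
S = (389,790,000 − 376,960,000) / 39,100,000 = 0.3281 ‰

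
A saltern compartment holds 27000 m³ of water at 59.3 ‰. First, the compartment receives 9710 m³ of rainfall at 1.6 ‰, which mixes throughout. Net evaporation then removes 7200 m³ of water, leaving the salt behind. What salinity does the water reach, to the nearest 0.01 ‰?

After mixing: salt = 27,000×59.3 + 9,710×1.6 = 1,616,636; volume = 36,710 m³
After evaporation: salt unchanged = 1,616,636; volume = 36,710 − 7,200 = 29,510 m³
S = 1,616,636 / 29,510 = 54.7826 ‰

54.78 ‰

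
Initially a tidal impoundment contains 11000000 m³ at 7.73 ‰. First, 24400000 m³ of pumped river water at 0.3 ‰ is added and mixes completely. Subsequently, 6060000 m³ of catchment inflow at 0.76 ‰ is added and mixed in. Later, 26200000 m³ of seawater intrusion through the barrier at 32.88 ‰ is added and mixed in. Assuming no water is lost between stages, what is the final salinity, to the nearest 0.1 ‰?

14.2 ‰

Weighted by volume,
Initial salt = 11,000,000×7.73 = 85,030,000
After stage 1: salt = 85,030,000 + 24,400,000×0.3 = 92,350,000; volume = 35,400,000 m³; S = 2.609 ‰
After stage 2: salt = 92,350,000 + 6,060,000×0.76 = 96,955,600; volume = 41,460,000 m³; S = 2.339 ‰
After stage 3: salt = 96,955,600 + 26,200,000×32.88 = 958,411,600; volume = 67,660,000 m³
S = 958,411,600 / 67,660,000 = 14.1651 ‰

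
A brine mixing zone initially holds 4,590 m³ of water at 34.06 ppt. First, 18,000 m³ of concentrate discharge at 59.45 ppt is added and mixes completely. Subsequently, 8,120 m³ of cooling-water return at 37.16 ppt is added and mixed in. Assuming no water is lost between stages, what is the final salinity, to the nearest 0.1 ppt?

By conservation of dissolved salt,
Initial salt = 4,590×34.06 = 156,335.4
After stage 1: salt = 156,335.4 + 18,000×59.45 = 1,226,435.4; volume = 22,590 m³; S = 54.291 ppt
After stage 2: salt = 1,226,435.4 + 8,120×37.16 = 1,528,174.6; volume = 30,710 m³
S = 1,528,174.6 / 30,710 = 49.7615 ppt

49.8 ppt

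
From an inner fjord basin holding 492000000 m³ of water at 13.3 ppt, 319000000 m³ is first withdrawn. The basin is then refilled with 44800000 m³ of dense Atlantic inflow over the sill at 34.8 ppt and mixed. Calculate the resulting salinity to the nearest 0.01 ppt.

Remaining after removal: 173,000,000 m³ at 13.3 ppt (salt = 2,300,900,000)
After addition: salt = 2,300,900,000 + 44,800,000×34.8 = 3,859,940,000; volume = 217,800,000 m³
S = 3,859,940,000 / 217,800,000 = 17.7224 ppt

17.72 ppt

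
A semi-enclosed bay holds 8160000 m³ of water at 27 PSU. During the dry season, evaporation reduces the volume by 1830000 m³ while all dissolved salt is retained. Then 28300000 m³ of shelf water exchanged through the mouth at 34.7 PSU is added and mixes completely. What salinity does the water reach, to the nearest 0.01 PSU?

34.72 PSU

After evaporation: salt = 8,160,000×27 = 220,320,000; volume = 8,160,000 − 1,830,000 = 6,330,000 m³
After mixing: salt = 220,320,000 + 28,300,000×34.7 = 1,202,330,000; volume = 6,330,000 + 28,300,000 = 34,630,000 m³
S = 1,202,330,000 / 34,630,000 = 34.7193 PSU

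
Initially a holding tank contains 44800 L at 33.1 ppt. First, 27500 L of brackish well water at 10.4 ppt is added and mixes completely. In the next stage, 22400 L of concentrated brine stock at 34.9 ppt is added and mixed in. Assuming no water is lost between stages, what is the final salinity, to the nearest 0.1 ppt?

26.9 ppt

Conserving salt mass:
Initial salt = 44,800×33.1 = 1,482,880
After stage 1: salt = 1,482,880 + 27,500×10.4 = 1,768,880; volume = 72,300 L; S = 24.466 ppt
After stage 2: salt = 1,768,880 + 22,400×34.9 = 2,550,640; volume = 94,700 L
S = 2,550,640 / 94,700 = 26.9339 ppt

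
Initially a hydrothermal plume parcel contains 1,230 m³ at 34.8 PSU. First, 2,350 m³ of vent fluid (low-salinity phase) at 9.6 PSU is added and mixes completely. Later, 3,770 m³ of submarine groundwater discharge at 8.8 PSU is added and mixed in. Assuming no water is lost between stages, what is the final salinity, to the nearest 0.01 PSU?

Salt balance:
Initial salt = 1,230×34.8 = 42,804
After stage 1: salt = 42,804 + 2,350×9.6 = 65,364; volume = 3,580 m³; S = 18.258 PSU
After stage 2: salt = 65,364 + 3,770×8.8 = 98,540; volume = 7,350 m³
S = 98,540 / 7,350 = 13.4068 PSU

13.41 PSU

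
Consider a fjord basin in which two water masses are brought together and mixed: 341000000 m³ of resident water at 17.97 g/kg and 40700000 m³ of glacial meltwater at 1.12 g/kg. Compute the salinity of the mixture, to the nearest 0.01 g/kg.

16.17 g/kg

By conservation of dissolved salt,
salt = 341,000,000×17.97 + 40,700,000×1.12 = 6,127,770,000 + 45,584,000 = 6,173,354,000
volume = 341,000,000 + 40,700,000 = 381,700,000 m³
S = 6,173,354,000 / 381,700,000 = 16.1733 g/kg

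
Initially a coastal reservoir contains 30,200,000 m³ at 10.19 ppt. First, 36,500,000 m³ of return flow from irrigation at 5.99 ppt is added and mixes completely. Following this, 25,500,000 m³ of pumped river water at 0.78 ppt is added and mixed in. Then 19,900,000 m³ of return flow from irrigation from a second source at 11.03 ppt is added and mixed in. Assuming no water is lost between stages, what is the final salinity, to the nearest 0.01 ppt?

6.83 ppt

Total salt / total volume:
Initial salt = 30,200,000×10.19 = 307,738,000
After stage 1: salt = 307,738,000 + 36,500,000×5.99 = 526,373,000; volume = 66,700,000 m³; S = 7.892 ppt
After stage 2: salt = 526,373,000 + 25,500,000×0.78 = 546,263,000; volume = 92,200,000 m³; S = 5.925 ppt
After stage 3: salt = 546,263,000 + 19,900,000×11.03 = 765,760,000; volume = 112,100,000 m³
S = 765,760,000 / 112,100,000 = 6.831 ppt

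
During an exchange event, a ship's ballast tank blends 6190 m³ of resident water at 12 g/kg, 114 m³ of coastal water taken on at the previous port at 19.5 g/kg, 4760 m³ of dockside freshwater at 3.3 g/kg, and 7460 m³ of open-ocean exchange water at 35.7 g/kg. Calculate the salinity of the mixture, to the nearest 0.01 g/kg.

Conserving salt mass:
salt = 6,190×12 + 114×19.5 + 4,760×3.3 + 7,460×35.7 = 74,280 + 2,223 + 15,708 + 266,322 = 358,533
volume = 6,190 + 114 + 4,760 + 7,460 = 18,524 m³
S = 358,533 / 18,524 = 19.3551 g/kg

19.36 g/kg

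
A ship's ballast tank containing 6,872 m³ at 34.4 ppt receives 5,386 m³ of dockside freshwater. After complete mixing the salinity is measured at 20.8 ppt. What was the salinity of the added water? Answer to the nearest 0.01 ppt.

Salt balance: 6,872×34.4 + 5,386×S = 12,258×20.8
236,396.8 + 5,386·S = 254,966.4
S = (254,966.4 − 236,396.8) / 5,386 = 3.4478 ppt

3.45 ppt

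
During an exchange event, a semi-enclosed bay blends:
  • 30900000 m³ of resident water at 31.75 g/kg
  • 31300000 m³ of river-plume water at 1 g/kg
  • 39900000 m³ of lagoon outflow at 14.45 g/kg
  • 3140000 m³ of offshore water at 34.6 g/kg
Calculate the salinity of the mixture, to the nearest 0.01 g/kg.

16.13 g/kg

Salt balance:
salt = 30,900,000×31.75 + 31,300,000×1 + 39,900,000×14.45 + 3,140,000×34.6 = 981,075,000 + 31,300,000 + 576,555,000 + 108,644,000 = 1,697,574,000
volume = 30,900,000 + 31,300,000 + 39,900,000 + 3,140,000 = 105,240,000 m³
S = 1,697,574,000 / 105,240,000 = 16.1305 g/kg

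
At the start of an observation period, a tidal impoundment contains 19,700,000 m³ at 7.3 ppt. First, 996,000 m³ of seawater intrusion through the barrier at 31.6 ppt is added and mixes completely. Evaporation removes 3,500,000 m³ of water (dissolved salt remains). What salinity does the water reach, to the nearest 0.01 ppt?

After mixing: salt = 19,700,000×7.3 + 996,000×31.6 = 175,283,600; volume = 20,696,000 m³
After evaporation: salt unchanged = 175,283,600; volume = 20,696,000 − 3,500,000 = 17,196,000 m³
S = 175,283,600 / 17,196,000 = 10.1933 ppt

10.19 ppt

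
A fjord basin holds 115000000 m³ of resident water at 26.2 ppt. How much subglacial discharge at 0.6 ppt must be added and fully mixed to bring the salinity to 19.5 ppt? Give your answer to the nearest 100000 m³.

40800000 m³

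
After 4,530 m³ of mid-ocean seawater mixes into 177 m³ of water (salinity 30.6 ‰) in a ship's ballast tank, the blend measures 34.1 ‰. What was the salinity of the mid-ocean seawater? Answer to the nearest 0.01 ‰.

34.24 ‰

Salt balance: 177×30.6 + 4,530×S = 4,707×34.1
5,416.2 + 4,530·S = 160,508.7
S = (160,508.7 − 5,416.2) / 4,530 = 34.2368 ‰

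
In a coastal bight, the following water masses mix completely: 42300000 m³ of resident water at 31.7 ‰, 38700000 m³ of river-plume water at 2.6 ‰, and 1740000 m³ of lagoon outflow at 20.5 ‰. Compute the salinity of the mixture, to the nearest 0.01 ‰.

17.85 ‰

Salt balance:
salt = 42,300,000×31.7 + 38,700,000×2.6 + 1,740,000×20.5 = 1,340,910,000 + 100,620,000 + 35,670,000 = 1,477,200,000
volume = 42,300,000 + 38,700,000 + 1,740,000 = 82,740,000 m³
S = 1,477,200,000 / 82,740,000 = 17.8535 ‰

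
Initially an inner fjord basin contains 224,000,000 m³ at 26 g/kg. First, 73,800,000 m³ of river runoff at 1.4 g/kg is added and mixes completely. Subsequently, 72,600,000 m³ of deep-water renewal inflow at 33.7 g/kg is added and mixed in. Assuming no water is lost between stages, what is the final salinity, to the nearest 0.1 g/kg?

22.6 g/kg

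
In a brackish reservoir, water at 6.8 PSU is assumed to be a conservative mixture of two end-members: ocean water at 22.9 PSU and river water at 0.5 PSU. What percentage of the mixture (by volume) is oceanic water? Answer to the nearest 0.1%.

28.1%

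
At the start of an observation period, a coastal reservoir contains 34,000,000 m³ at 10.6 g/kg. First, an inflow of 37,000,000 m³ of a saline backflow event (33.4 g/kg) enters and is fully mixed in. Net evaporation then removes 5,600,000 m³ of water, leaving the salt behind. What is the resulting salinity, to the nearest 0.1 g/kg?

After mixing: salt = 34,000,000×10.6 + 37,000,000×33.4 = 1,596,200,000; volume = 71,000,000 m³
After evaporation: salt unchanged = 1,596,200,000; volume = 71,000,000 − 5,600,000 = 65,400,000 m³
S = 1,596,200,000 / 65,400,000 = 24.4067 g/kg

24.4 g/kg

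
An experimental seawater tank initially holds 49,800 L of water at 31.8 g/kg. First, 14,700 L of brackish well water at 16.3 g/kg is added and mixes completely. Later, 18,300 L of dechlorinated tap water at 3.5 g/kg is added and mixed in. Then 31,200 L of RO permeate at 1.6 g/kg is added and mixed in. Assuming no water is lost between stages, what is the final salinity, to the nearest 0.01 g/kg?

Total salt / total volume:
Initial salt = 49,800×31.8 = 1,583,640
After stage 1: salt = 1,583,640 + 14,700×16.3 = 1,823,250; volume = 64,500 L; S = 28.267 g/kg
After stage 2: salt = 1,823,250 + 18,300×3.5 = 1,887,300; volume = 82,800 L; S = 22.793 g/kg
After stage 3: salt = 1,887,300 + 31,200×1.6 = 1,937,220; volume = 114,000 L
S = 1,937,220 / 114,000 = 16.9932 g/kg

16.99 g/kg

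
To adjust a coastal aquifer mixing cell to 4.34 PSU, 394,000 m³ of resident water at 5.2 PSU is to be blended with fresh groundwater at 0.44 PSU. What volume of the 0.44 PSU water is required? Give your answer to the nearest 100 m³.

86900 m³

Salt balance: 394,000×5.2 + V×0.44 = (394,000+V)×4.34
2,048,800 + 0.44V = 1,709,960 + 4.34V
338,840 = 3.9V
V = 86,882.05 m³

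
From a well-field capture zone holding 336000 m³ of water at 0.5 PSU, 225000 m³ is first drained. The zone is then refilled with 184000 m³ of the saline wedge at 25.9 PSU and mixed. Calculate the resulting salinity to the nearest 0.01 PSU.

Remaining after removal: 111,000 m³ at 0.5 PSU (salt = 55,500)
After addition: salt = 55,500 + 184,000×25.9 = 4,821,100; volume = 295,000 m³
S = 4,821,100 / 295,000 = 16.3427 PSU

16.34 PSU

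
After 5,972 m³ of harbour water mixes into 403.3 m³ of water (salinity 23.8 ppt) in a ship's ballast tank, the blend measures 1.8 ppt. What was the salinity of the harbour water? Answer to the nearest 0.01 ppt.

Salt balance: 403.3×23.8 + 5,972×S = 6,375.3×1.8
9,598.54 + 5,972·S = 11,475.54
S = (11,475.54 − 9,598.54) / 5,972 = 0.3143 ppt

0.31 ppt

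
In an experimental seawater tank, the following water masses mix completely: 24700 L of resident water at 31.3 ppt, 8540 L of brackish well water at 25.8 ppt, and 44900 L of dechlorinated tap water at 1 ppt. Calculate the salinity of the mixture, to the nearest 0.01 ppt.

13.29 ppt

Mass of salt is conserved:
salt = 24,700×31.3 + 8,540×25.8 + 44,900×1 = 773,110 + 220,332 + 44,900 = 1,038,342
volume = 24,700 + 8,540 + 44,900 = 78,140 L
S = 1,038,342 / 78,140 = 13.2882 ppt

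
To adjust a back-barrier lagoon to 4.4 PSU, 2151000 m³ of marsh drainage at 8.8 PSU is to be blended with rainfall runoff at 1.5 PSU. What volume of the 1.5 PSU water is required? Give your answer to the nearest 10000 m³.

3260000 m³

Salt balance: 2,151,000×8.8 + V×1.5 = (2,151,000+V)×4.4
18,928,800 + 1.5V = 9,464,400 + 4.4V
9,464,400 = 2.9V
V = 3,263,586.21 m³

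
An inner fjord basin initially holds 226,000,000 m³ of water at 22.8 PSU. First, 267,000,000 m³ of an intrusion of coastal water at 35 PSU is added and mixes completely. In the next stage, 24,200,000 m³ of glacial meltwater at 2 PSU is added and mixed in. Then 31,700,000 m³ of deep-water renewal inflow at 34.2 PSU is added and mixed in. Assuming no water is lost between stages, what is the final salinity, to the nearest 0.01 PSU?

By conservation of dissolved salt,
Initial salt = 226,000,000×22.8 = 5,152,800,000
After stage 1: salt = 5,152,800,000 + 267,000,000×35 = 14,497,800,000; volume = 493,000,000 m³; S = 29.407 PSU
After stage 2: salt = 14,497,800,000 + 24,200,000×2 = 14,546,200,000; volume = 517,200,000 m³; S = 28.125 PSU
After stage 3: salt = 14,546,200,000 + 31,700,000×34.2 = 15,630,340,000; volume = 548,900,000 m³
S = 15,630,340,000 / 548,900,000 = 28.4758 PSU

28.48 PSU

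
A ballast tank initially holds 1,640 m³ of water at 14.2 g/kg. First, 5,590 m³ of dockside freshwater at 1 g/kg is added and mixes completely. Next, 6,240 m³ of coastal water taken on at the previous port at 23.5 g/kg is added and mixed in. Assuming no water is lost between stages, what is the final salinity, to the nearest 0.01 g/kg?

Mass of salt is conserved:
Initial salt = 1,640×14.2 = 23,288
After stage 1: salt = 23,288 + 5,590×1 = 28,878; volume = 7,230 m³; S = 3.994 g/kg
After stage 2: salt = 28,878 + 6,240×23.5 = 175,518; volume = 13,470 m³
S = 175,518 / 13,470 = 13.0303 g/kg

13.03 g/kg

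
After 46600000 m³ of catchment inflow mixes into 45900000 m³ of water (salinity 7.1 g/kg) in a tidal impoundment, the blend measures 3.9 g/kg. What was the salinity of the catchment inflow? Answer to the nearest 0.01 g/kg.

0.75 g/kg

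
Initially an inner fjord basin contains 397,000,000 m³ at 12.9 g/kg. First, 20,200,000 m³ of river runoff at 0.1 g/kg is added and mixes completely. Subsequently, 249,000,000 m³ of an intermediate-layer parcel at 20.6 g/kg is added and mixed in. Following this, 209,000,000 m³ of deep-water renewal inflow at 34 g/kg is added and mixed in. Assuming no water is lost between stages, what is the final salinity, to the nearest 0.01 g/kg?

Salt balance:
Initial salt = 397,000,000×12.9 = 5,121,300,000
After stage 1: salt = 5,121,300,000 + 20,200,000×0.1 = 5,123,320,000; volume = 417,200,000 m³; S = 12.28 g/kg
After stage 2: salt = 5,123,320,000 + 249,000,000×20.6 = 10,252,720,000; volume = 666,200,000 m³; S = 15.39 g/kg
After stage 3: salt = 10,252,720,000 + 209,000,000×34 = 17,358,720,000; volume = 875,200,000 m³
S = 17,358,720,000 / 875,200,000 = 19.834 g/kg

19.83 g/kg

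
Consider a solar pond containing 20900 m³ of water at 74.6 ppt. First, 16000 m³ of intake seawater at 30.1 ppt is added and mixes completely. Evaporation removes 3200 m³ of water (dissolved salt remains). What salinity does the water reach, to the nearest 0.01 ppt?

60.56 ppt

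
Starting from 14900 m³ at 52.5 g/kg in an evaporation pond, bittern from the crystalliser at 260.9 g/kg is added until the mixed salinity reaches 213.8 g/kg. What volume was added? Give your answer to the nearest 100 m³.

51000 m³

Salt balance: 14,900×52.5 + V×260.9 = (14,900+V)×213.8
782,250 + 260.9V = 3,185,620 + 213.8V
2,403,370 = 47.1V
V = 51,026.96 m³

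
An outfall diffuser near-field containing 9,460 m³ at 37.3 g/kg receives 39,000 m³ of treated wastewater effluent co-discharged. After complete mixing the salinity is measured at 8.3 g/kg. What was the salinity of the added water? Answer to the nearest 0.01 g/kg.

Salt balance: 9,460×37.3 + 39,000×S = 48,460×8.3
352,858 + 39,000·S = 402,218
S = (402,218 − 352,858) / 39,000 = 1.2656 g/kg

1.27 g/kg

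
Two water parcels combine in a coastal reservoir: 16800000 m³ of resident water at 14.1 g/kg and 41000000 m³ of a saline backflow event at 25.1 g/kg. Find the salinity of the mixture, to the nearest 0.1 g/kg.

Conserving salt mass:
salt = 16,800,000×14.1 + 41,000,000×25.1 = 236,880,000 + 1,029,100,000 = 1,265,980,000
volume = 16,800,000 + 41,000,000 = 57,800,000 m³
S = 1,265,980,000 / 57,800,000 = 21.903 g/kg

21.9 g/kg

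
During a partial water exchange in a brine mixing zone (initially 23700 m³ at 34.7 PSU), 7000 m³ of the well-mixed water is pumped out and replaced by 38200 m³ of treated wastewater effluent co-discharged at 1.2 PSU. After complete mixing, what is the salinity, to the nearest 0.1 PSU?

11.4 PSU

Remaining after removal: 16,700 m³ at 34.7 PSU (salt = 579,490)
After addition: salt = 579,490 + 38,200×1.2 = 625,330; volume = 54,900 m³
S = 625,330 / 54,900 = 11.3903 PSU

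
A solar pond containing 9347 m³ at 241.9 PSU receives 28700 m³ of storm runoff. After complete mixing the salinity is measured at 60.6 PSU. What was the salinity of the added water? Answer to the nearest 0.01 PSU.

1.55 PSU

Salt balance: 9,347×241.9 + 28,700×S = 38,047×60.6
2,261,039.3 + 28,700·S = 2,305,648.2
S = (2,305,648.2 − 2,261,039.3) / 28,700 = 1.5543 PSU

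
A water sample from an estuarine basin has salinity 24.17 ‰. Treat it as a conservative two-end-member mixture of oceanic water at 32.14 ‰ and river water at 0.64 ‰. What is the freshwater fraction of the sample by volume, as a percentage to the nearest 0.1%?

Let f be the freshwater fraction. Salt balance per unit volume:
f×0.64 + (1−f)×32.14 = 24.17
f = (32.14 − 24.17) / (32.14 − 0.64) = 7.97/31.5 = 0.253

25.3%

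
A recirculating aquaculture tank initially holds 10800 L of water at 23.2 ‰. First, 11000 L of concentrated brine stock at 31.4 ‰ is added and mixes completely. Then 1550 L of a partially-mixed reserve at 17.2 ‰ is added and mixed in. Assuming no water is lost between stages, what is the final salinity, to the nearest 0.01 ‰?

Weighted by volume,
Initial salt = 10,800×23.2 = 250,560
After stage 1: salt = 250,560 + 11,000×31.4 = 595,960; volume = 21,800 L; S = 27.338 ‰
After stage 2: salt = 595,960 + 1,550×17.2 = 622,620; volume = 23,350 L
S = 622,620 / 23,350 = 26.6647 ‰

26.66 ‰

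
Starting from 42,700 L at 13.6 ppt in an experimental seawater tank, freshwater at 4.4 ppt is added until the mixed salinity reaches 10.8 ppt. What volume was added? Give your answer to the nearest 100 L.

Salt balance: 42,700×13.6 + V×4.4 = (42,700+V)×10.8
580,720 + 4.4V = 461,160 + 10.8V
119,560 = 6.4V
V = 18,681.25 L

18700 L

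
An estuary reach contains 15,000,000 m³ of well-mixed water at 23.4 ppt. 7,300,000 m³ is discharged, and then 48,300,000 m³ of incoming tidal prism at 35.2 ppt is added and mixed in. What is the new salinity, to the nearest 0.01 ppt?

33.58 ppt

Remaining after removal: 7,700,000 m³ at 23.4 ppt (salt = 180,180,000)
After addition: salt = 180,180,000 + 48,300,000×35.2 = 1,880,340,000; volume = 56,000,000 m³
S = 1,880,340,000 / 56,000,000 = 33.5775 ppt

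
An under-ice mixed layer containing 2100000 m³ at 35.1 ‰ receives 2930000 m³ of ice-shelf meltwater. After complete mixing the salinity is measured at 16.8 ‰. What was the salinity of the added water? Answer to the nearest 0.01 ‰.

3.68 ‰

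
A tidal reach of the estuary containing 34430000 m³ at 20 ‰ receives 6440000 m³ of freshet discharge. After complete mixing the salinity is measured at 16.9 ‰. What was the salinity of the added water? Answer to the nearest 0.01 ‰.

0.33 ‰

Salt balance: 34,430,000×20 + 6,440,000×S = 40,870,000×16.9
688,600,000 + 6,440,000·S = 690,703,000
S = (690,703,000 − 688,600,000) / 6,440,000 = 0.3266 ‰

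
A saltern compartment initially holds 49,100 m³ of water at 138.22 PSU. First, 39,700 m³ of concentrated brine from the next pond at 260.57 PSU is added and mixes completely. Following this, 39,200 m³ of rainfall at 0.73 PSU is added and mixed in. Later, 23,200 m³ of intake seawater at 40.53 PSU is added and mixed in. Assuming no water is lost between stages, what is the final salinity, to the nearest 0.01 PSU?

Total salt / total volume:
Initial salt = 49,100×138.22 = 6,786,602
After stage 1: salt = 6,786,602 + 39,700×260.57 = 17,131,231; volume = 88,800 m³; S = 192.919 PSU
After stage 2: salt = 17,131,231 + 39,200×0.73 = 17,159,847; volume = 128,000 m³; S = 134.061 PSU
After stage 3: salt = 17,159,847 + 23,200×40.53 = 18,100,143; volume = 151,200 m³
S = 18,100,143 / 151,200 = 119.7099 PSU

119.71 PSU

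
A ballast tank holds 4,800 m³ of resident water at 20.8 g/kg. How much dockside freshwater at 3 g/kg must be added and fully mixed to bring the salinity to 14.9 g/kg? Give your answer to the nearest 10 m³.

2380 m³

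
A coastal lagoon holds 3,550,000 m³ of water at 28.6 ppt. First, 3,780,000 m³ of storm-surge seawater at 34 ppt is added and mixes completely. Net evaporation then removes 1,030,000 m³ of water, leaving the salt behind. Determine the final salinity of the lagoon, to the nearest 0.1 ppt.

After mixing: salt = 3,550,000×28.6 + 3,780,000×34 = 230,050,000; volume = 7,330,000 m³
After evaporation: salt unchanged = 230,050,000; volume = 7,330,000 − 1,030,000 = 6,300,000 m³
S = 230,050,000 / 6,300,000 = 36.5159 ppt

36.5 ppt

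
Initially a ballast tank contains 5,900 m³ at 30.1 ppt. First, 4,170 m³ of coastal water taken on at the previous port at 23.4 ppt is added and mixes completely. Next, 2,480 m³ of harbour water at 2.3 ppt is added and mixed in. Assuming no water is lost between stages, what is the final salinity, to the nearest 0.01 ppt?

22.38 ppt

By conservation of dissolved salt,
Initial salt = 5,900×30.1 = 177,590
After stage 1: salt = 177,590 + 4,170×23.4 = 275,168; volume = 10,070 m³; S = 27.326 ppt
After stage 2: salt = 275,168 + 2,480×2.3 = 280,872; volume = 12,550 m³
S = 280,872 / 12,550 = 22.3802 ppt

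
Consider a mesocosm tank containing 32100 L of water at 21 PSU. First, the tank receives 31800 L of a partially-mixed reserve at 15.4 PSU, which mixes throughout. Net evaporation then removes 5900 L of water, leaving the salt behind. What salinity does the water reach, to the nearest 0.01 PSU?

20.07 PSU

After mixing: salt = 32,100×21 + 31,800×15.4 = 1,163,820; volume = 63,900 L
After evaporation: salt unchanged = 1,163,820; volume = 63,900 − 5,900 = 58,000 L
S = 1,163,820 / 58,000 = 20.0659 PSU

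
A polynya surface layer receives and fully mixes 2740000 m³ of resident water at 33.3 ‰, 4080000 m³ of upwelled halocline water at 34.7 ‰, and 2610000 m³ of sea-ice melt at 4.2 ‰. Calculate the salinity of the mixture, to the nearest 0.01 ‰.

25.85 ‰

Mass of salt is conserved:
salt = 2,740,000×33.3 + 4,080,000×34.7 + 2,610,000×4.2 = 91,242,000 + 141,576,000 + 10,962,000 = 243,780,000
volume = 2,740,000 + 4,080,000 + 2,610,000 = 9,430,000 m³
S = 243,780,000 / 9,430,000 = 25.8515 ‰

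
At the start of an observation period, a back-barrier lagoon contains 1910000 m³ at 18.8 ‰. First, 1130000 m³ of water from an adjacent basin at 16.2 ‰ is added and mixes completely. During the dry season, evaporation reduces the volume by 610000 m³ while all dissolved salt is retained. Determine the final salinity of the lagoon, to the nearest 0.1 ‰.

22.3 ‰

After mixing: salt = 1,910,000×18.8 + 1,130,000×16.2 = 54,214,000; volume = 3,040,000 m³
After evaporation: salt unchanged = 54,214,000; volume = 3,040,000 − 610,000 = 2,430,000 m³
S = 54,214,000 / 2,430,000 = 22.3103 ‰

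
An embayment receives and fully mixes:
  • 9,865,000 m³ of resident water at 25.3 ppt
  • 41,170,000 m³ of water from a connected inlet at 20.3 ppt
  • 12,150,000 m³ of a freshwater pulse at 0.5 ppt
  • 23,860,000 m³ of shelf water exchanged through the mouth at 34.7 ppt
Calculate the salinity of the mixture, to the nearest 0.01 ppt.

By conservation of dissolved salt,
salt = 9,865,000×25.3 + 41,170,000×20.3 + 12,150,000×0.5 + 23,860,000×34.7 = 249,584,500 + 835,751,000 + 6,075,000 + 827,942,000 = 1,919,352,500
volume = 9,865,000 + 41,170,000 + 12,150,000 + 23,860,000 = 87,045,000 m³
S = 1,919,352,500 / 87,045,000 = 22.0501 ppt

22.05 ppt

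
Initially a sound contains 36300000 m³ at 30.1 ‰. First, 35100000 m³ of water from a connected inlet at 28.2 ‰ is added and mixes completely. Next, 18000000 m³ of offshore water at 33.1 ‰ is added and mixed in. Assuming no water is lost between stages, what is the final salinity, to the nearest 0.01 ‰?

Mass of salt is conserved:
Initial salt = 36,300,000×30.1 = 1,092,630,000
After stage 1: salt = 1,092,630,000 + 35,100,000×28.2 = 2,082,450,000; volume = 71,400,000 m³; S = 29.166 ‰
After stage 2: salt = 2,082,450,000 + 18,000,000×33.1 = 2,678,250,000; volume = 89,400,000 m³
S = 2,678,250,000 / 89,400,000 = 29.9581 ‰

29.96 ‰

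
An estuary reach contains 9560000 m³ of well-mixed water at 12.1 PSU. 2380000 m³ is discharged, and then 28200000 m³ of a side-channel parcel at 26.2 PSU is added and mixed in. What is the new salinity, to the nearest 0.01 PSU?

23.34 PSU

Remaining after removal: 7,180,000 m³ at 12.1 PSU (salt = 86,878,000)
After addition: salt = 86,878,000 + 28,200,000×26.2 = 825,718,000; volume = 35,380,000 m³
S = 825,718,000 / 35,380,000 = 23.3386 PSU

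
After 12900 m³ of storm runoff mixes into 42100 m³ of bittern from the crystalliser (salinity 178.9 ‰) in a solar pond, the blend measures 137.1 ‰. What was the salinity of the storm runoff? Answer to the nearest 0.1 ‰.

0.7 ‰

Salt balance: 42,100×178.9 + 12,900×S = 55,000×137.1
7,531,690 + 12,900·S = 7,540,500
S = (7,540,500 − 7,531,690) / 12,900 = 0.6829 ‰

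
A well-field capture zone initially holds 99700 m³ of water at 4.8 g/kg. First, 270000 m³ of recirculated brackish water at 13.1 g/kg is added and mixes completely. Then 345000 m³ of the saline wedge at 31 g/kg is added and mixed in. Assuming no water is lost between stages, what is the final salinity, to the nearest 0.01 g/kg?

20.58 g/kg

Salt balance:
Initial salt = 99,700×4.8 = 478,560
After stage 1: salt = 478,560 + 270,000×13.1 = 4,015,560; volume = 369,700 m³; S = 10.862 g/kg
After stage 2: salt = 4,015,560 + 345,000×31 = 14,710,560; volume = 714,700 m³
S = 14,710,560 / 714,700 = 20.5828 g/kg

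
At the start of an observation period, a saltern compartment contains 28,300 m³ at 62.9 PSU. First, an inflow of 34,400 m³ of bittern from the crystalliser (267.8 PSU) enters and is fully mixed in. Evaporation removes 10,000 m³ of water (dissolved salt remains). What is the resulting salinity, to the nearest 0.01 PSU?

After mixing: salt = 28,300×62.9 + 34,400×267.8 = 10,992,390; volume = 62,700 m³
After evaporation: salt unchanged = 10,992,390; volume = 62,700 − 10,000 = 52,700 m³
S = 10,992,390 / 52,700 = 208.5843 PSU

208.58 PSU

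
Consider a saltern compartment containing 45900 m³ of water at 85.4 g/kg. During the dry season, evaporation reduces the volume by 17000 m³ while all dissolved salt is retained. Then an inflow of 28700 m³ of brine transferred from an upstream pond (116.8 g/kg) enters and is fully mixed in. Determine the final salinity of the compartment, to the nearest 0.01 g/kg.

After evaporation: salt = 45,900×85.4 = 3,919,860; volume = 45,900 − 17,000 = 28,900 m³
After mixing: salt = 3,919,860 + 28,700×116.8 = 7,272,020; volume = 28,900 + 28,700 = 57,600 m³
S = 7,272,020 / 57,600 = 126.2503 g/kg

126.25 g/kg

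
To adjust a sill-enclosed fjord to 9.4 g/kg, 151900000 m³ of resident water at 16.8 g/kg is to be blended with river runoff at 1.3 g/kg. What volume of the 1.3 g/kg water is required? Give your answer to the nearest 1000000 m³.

139000000 m³

Salt balance: 151,900,000×16.8 + V×1.3 = (151,900,000+V)×9.4
2,551,920,000 + 1.3V = 1,427,860,000 + 9.4V
1,124,060,000 = 8.1V
V = 138,772,839.51 m³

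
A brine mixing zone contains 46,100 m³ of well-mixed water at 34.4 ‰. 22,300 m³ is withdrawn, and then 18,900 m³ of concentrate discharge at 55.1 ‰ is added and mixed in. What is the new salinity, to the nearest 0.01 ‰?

43.56 ‰

Remaining after removal: 23,800 m³ at 34.4 ‰ (salt = 818,720)
After addition: salt = 818,720 + 18,900×55.1 = 1,860,110; volume = 42,700 m³
S = 1,860,110 / 42,700 = 43.5623 ‰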